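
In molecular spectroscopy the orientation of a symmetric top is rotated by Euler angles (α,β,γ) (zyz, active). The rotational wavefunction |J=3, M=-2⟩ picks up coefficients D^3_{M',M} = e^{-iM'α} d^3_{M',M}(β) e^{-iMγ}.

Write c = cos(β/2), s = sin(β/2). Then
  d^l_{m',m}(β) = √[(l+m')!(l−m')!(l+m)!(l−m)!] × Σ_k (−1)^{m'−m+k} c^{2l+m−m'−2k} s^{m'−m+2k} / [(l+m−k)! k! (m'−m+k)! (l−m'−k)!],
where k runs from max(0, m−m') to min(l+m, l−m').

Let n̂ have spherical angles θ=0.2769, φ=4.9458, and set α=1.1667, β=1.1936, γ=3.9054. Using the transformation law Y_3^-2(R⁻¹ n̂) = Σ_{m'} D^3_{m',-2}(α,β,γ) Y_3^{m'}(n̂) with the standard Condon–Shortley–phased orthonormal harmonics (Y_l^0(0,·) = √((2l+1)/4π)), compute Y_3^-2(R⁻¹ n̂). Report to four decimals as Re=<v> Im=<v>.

Need the full column D^3_{m',-2} for m'=−3..3 at α=1.1667, β=1.1936, γ=3.9054.
cos(β/2)=0.827138, sin(β/2)=0.561999
d^3_{-3,-2}: single k=1 term ⇒ +0.532968;  D = +0.165287-0.506690i
d^3_{-2,-2}: k∈[0..1] ⇒ +0.320235 -0.739184 = -0.418949;  D = +0.315128+0.276067i
d^3_{-1,-2}: k∈[0..1] ⇒ -0.688059 +0.635287 = -0.052772;  D = +0.047581-0.022825i
d^3_{0,-2}: k∈[0..1] ⇒ +0.809736 -0.373816 = +0.435920;  D = +0.018818+0.435514i
d^3_{1,-2}: k∈[0..1] ⇒ -0.635287 +0.146640 = -0.488646;  D = -0.457165-0.172556i
d^3_{2,-2}: k∈[0..1] ⇒ +0.341245 -0.031507 = +0.309738;  D = +0.214508-0.223437i
d^3_{3,-2}: single k=0 term ⇒ -0.113587;  D = +0.044410+0.104546i
Y_3^{m'}(θ=0.2769,φ=4.9458) and Σ D·Y over m':
  (+0.1653-0.5067i)·(-0.0055-0.0065i)  (+0.3151+0.2761i)·(-0.0656+0.0331i)  (+0.0476-0.0228i)·(+0.0741+0.3117i)  (+0.0188+0.4355i)·(+0.5838+0.0000i)  (-0.4572-0.1726i)·(-0.0741+0.3117i)  (+0.2145-0.2234i)·(-0.0656-0.0331i)  (+0.0444+0.1045i)·(+0.0055-0.0065i)
Y_3^-2(R⁻¹ n̂) = +0.054740+0.139543i

Re=0.0547 Im=0.1395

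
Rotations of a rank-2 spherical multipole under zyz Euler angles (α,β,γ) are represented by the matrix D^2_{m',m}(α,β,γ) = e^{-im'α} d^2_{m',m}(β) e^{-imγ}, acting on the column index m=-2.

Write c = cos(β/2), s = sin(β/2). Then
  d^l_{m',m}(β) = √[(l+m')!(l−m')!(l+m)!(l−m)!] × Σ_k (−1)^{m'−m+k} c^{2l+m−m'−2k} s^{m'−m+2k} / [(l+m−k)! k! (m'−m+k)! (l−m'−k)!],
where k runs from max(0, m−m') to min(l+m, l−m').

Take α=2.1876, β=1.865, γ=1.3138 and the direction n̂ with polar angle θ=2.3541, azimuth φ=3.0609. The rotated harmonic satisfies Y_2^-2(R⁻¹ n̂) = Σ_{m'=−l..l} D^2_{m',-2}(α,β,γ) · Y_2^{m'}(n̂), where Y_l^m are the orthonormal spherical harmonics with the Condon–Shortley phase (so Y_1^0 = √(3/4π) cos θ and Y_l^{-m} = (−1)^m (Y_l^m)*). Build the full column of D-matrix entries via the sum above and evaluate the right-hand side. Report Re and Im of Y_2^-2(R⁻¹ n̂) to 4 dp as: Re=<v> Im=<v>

Re=0.1120 Im=0.1986

Need the full column D^2_{m',-2} for m'=−2..2 at α=2.1876, β=1.865, γ=1.3138.
cos(β/2)=0.595828, sin(β/2)=0.803112
d^2_{-2,-2}: single k=0 term ⇒ +0.126033;  D = +0.094784+0.083068i
d^2_{-1,-2}: single k=0 term ⇒ -0.339757;  D = -0.034869+0.337963i
d^2_{0,-2}: single k=0 term ⇒ +0.560880;  D = -0.488408+0.275761i
d^2_{1,-2}: single k=0 term ⇒ -0.617276;  D = -0.558481-0.262922i
d^2_{2,-2}: single k=0 term ⇒ +0.416011;  D = -0.073170-0.409525i
Y_2^{m'}(θ=2.3541,φ=3.0609) and Σ D·Y over m':
  (+0.0948+0.0831i)·(+0.1914+0.0312i)  (-0.0349+0.3380i)·(+0.3850+0.0311i)  (-0.4884+0.2758i)·(+0.1557+0.0000i)  (-0.5585-0.2629i)·(-0.3850+0.0311i)  (-0.0732-0.4095i)·(+0.1914-0.0312i)
Y_2^-2(R⁻¹ n̂) = +0.111996+0.198557i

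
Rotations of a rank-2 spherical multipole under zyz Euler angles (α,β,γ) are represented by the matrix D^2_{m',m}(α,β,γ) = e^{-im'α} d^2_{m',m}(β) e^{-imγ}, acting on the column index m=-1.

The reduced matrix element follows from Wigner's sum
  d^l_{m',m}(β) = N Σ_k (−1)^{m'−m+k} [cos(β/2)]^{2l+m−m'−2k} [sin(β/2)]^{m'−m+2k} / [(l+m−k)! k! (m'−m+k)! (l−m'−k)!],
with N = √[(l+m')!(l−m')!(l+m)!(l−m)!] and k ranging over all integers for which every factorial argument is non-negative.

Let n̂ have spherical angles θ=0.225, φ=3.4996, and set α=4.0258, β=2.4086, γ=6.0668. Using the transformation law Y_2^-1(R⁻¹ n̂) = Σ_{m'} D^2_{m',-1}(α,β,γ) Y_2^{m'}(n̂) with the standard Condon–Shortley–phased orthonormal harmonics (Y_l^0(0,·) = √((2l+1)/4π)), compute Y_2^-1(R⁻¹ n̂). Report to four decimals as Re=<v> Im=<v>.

Need the full column D^2_{m',-1} for m'=−2..2 at α=4.0258, β=2.4086, γ=6.0668.
cos(β/2)=0.358347, sin(β/2)=0.933589
d^2_{-2,-1}: single k=1 term ⇒ +0.085920;  D = +0.001612+0.085905i
d^2_{-1,-1}: k∈[0..1] ⇒ +0.016490 -0.335768 = -0.319278;  D = +0.250688+0.197722i
d^2_{0,-1}: k∈[0..1] ⇒ -0.105230 +0.714242 = +0.609012;  D = +0.594810-0.130755i
d^2_{1,-1}: k∈[0..1] ⇒ +0.335768 -0.759665 = -0.423897;  D = +0.192054-0.377894i
d^2_{2,-1}: single k=0 term ⇒ -0.583176;  D = +0.234599+0.533908i
Y_2^{m'}(θ=0.225,φ=3.4996) and Σ D·Y over m':
  (+0.0016+0.0859i)·(+0.0145-0.0126i)  (+0.2507+0.1977i)·(-0.1574+0.0589i)  (+0.5948-0.1308i)·(+0.5837+0.0000i)  (+0.1921-0.3779i)·(+0.1574+0.0589i)  (+0.2346+0.5339i)·(+0.0145+0.0126i)
Y_2^-1(R⁻¹ n̂) = +0.346335-0.128903i

Re=0.3463 Im=-0.1289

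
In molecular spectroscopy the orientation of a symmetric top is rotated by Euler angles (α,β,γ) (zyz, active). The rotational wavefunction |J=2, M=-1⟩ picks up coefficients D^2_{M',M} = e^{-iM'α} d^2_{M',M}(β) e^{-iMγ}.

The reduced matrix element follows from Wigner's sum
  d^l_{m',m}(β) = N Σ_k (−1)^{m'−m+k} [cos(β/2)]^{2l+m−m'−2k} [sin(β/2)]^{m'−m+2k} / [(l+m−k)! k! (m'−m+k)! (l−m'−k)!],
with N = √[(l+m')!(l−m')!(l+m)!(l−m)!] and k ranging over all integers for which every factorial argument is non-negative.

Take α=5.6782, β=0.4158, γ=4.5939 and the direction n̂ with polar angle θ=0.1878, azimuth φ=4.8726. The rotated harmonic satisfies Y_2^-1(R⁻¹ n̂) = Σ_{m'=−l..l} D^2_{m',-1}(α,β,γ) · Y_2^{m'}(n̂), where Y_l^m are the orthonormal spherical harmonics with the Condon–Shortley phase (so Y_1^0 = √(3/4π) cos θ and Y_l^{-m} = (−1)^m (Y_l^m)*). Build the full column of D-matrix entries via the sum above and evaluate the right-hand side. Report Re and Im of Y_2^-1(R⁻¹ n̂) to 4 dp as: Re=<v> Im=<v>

Re=0.1224 Im=0.1915

Need the full column D^2_{m',-1} for m'=−2..2 at α=5.6782, β=0.4158, γ=4.5939.
cos(β/2)=0.978467, sin(β/2)=0.206406
d^2_{-2,-1}: single k=1 term ⇒ +0.386714;  D = -0.375414-0.092800i
d^2_{-1,-1}: k∈[0..1] ⇒ +0.916609 -0.122365 = +0.794244;  D = -0.525784-0.595294i
d^2_{0,-1}: k∈[0..1] ⇒ -0.473625 +0.021076 = -0.452549;  D = +0.053497+0.449376i
d^2_{1,-1}: k∈[0..1] ⇒ +0.122365 -0.001815 = +0.120550;  D = +0.056361-0.106563i
d^2_{2,-1}: single k=0 term ⇒ -0.017208;  D = -0.015269+0.007936i
Y_2^{m'}(θ=0.1878,φ=4.8726) and Σ D·Y over m':
  (-0.3754-0.0928i)·(-0.0128+0.0042i)  (-0.5258-0.5953i)·(+0.0226+0.1399i)  (+0.0535+0.4494i)·(+0.5978+0.0000i)  (+0.0564-0.1066i)·(-0.0226+0.1399i)  (-0.0153+0.0079i)·(-0.0128-0.0042i)
Y_2^-1(R⁻¹ n̂) = +0.122419+0.191484i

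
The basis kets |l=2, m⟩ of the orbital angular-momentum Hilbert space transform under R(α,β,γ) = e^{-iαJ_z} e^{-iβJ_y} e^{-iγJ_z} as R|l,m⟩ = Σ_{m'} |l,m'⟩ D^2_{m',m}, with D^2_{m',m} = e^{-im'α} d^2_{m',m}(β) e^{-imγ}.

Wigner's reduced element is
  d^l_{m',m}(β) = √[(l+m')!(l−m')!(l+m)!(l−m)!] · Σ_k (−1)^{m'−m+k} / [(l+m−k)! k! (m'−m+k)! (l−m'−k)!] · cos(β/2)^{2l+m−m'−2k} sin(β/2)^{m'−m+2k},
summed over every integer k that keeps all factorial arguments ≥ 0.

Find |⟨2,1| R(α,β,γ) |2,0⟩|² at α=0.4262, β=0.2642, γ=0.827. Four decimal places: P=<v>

First d^2_{1,0}(β=0.2642), then the phase factors e^{-i(1)α} and e^{-i(0)γ}:
Half-angle: c=0.991287, s=0.131716. N=√(6·1·2·2)=4.898979
The bounds max(0,m−m')=0 and min(l+m,l−m')=1 give 2 terms
  k=0: (−1)^1·4.8990/(2)·0.9913^3·0.1317^1 = -0.314278
  k=1: (−1)^2·4.8990/(2)·0.9913^1·0.1317^3 = +0.005549
d^2_{1,0}(0.2642) = -0.314278 +0.005549 = -0.308729
|D^2_{1,0}|² = |d^2_{1,0}(β)|² = (-0.308729)² = 0.095314 (the z-rotation phases have unit modulus)

P=0.0953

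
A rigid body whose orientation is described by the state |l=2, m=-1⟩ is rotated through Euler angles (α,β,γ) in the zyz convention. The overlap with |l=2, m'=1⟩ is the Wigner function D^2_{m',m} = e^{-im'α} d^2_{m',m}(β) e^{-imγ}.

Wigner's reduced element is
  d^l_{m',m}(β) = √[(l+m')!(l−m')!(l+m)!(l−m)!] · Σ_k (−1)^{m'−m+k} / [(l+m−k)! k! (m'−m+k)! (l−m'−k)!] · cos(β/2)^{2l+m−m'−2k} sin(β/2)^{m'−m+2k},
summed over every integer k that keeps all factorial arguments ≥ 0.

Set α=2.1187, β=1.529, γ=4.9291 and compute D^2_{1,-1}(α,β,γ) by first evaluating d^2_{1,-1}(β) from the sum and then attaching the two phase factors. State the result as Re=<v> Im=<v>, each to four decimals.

D^2_{1,-1}(2.1187,1.529,4.9291) = e^{-i·1·2.1187}·d^2_{1,-1}(1.529)·e^{-i·-1·4.9291}. Compute d first:
Half-angle: c=0.721729, s=0.692176. N=√(6·1·1·6)=6.000000
k: max(0,(-1)−(1))=0 … min(2+(-1),2−(1))=1
  k=0: (−1)^2·6.0000/(2)·0.7217^2·0.6922^2 = +0.748691
  k=1: (−1)^3·6.0000/(6)·0.7217^0·0.6922^4 = -0.229544
d^2_{1,-1}(1.529) = +0.748691 -0.229544 = +0.519146
Phases: e^{-i·(1)·2.1187}=-0.520899-0.853618i, e^{-i·(-1)·4.9291}=+0.215019-0.976610i ⇒ D=-0.490933+0.168811i

Re=-0.4909 Im=0.1688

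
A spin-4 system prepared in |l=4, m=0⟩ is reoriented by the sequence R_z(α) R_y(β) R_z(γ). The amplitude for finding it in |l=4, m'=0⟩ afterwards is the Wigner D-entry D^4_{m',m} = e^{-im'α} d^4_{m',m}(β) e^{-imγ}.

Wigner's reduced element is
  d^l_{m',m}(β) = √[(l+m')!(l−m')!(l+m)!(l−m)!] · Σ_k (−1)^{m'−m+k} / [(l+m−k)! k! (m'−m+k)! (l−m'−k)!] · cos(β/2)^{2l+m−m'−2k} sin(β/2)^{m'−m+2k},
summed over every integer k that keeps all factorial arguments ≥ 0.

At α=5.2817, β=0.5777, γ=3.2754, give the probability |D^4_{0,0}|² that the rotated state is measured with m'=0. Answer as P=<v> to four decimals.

P=0.0104

Split into d^4_{0,0}(β=0.5777) × two z-phases.
With c≡cos(β/2)=0.958572 and s≡sin(β/2)=0.284850, N=[24·24·24·24]^{1/2}=576.000000
The bounds max(0,m−m')=0 and min(l+m,l−m')=4 give 5 terms
  k=0: (−1)^0·576.0000/(576)·0.9586^8·0.2849^0 = +0.712850
  k=1: (−1)^1·576.0000/(36)·0.9586^6·0.2849^2 = -1.007166
  k=2: (−1)^2·576.0000/(16)·0.9586^4·0.2849^4 = +0.200109
  k=3: (−1)^3·576.0000/(36)·0.9586^2·0.2849^6 = -0.007854
  k=4: (−1)^4·576.0000/(576)·0.9586^0·0.2849^8 = +0.000043
d^4_{0,0}(0.5777) = +0.712850 -1.007166 +0.200109 -0.007854 +0.000043 = -0.102018
|D^4_{0,0}|² = |d^4_{0,0}(β)|² = (-0.102018)² = 0.010408 (the z-rotation phases have unit modulus)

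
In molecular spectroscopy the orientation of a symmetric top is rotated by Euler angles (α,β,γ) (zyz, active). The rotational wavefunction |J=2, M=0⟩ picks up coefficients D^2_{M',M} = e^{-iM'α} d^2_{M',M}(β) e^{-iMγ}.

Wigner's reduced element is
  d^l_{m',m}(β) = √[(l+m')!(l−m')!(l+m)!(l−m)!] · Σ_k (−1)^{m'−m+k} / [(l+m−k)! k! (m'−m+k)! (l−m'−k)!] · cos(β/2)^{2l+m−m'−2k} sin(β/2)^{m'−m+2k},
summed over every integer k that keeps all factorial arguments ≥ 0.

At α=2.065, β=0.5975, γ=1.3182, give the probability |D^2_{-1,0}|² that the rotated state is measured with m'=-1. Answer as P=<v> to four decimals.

P=0.3245

D^2_{-1,0}(2.065,0.5975,1.3182) = e^{-i·-1·2.065}·d^2_{-1,0}(0.5975)·e^{-i·0·1.3182}. Compute d first:
Half-angle: c=0.955705, s=0.294326. N=√(1·6·2·2)=4.898979
Admissible k: 1..2 (factorial args all ≥0)
  k=1: (−1)^0·4.8990/(2)·0.9557^3·0.2943^1 = +0.629326
  k=2: (−1)^1·4.8990/(2)·0.9557^1·0.2943^3 = -0.059688
d^2_{-1,0}(0.5975) = +0.629326 -0.059688 = +0.569638
|D^2_{-1,0}|² = |d^2_{-1,0}(β)|² = (+0.569638)² = 0.324488 (the z-rotation phases have unit modulus)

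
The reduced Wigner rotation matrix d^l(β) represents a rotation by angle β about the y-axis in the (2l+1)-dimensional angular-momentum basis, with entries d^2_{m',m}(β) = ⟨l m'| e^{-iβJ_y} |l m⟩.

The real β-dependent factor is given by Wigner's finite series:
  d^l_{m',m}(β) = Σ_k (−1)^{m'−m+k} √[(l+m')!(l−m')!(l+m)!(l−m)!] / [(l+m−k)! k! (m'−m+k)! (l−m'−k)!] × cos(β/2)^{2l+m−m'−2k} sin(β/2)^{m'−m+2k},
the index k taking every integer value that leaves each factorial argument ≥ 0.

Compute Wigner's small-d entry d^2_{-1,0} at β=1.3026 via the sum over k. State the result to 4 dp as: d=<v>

d=0.3129

d^2_{-1,0}(β=1.3026) via Wigner's sum:
Half-angle: c=0.795296, s=0.606221. N=√(1·6·2·2)=4.898979
k: max(0,(0)−(-1))=1 … min(2+(0),2−(-1))=2
  k=1: (−1)^0·4.8990/(2)·0.7953^3·0.6062^1 = +0.746953
  k=2: (−1)^1·4.8990/(2)·0.7953^1·0.6062^3 = -0.434007
d^2_{-1,0}(1.3026) = +0.746953 -0.434007 = +0.312946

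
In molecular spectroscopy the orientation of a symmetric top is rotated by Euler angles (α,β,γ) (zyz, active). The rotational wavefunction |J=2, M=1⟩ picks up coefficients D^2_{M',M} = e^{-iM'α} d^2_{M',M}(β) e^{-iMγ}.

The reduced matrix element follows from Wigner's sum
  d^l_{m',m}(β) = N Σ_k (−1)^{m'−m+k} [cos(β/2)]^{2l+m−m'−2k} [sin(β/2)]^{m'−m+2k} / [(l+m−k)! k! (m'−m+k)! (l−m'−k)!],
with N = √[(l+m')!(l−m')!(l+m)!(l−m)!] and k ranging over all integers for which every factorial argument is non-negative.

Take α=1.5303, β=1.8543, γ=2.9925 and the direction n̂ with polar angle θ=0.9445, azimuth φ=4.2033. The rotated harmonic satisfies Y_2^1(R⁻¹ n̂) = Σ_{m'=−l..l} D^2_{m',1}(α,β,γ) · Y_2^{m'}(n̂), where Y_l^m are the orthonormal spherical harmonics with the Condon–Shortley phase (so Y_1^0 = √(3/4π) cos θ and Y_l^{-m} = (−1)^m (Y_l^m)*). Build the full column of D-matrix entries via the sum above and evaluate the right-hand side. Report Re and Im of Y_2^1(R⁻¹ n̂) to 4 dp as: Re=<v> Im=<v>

Re=0.2724 Im=-0.2043

Need the full column D^2_{m',1} for m'=−2..2 at α=1.5303, β=1.8543, γ=2.9925.
cos(β/2)=0.600116, sin(β/2)=0.799913
d^2_{-2,1}: single k=3 term ⇒ +0.614318;  D = +0.612894+0.041803i
d^2_{-1,1}: k∈[2..3] ⇒ +0.691317 -0.409422 = +0.281895;  D = +0.030553-0.280235i
d^2_{0,1}: k∈[1..2] ⇒ +0.423472 -0.752383 = -0.328911;  D = +0.325263+0.048857i
d^2_{1,1}: k∈[0..1] ⇒ +0.129700 -0.691317 = -0.561617;  D = +0.105840-0.551553i
d^2_{2,1}: single k=0 term ⇒ -0.345763;  D = -0.336651-0.078855i
Y_2^{m'}(θ=0.9445,φ=4.2033) and Σ D·Y over m':
  (+0.6129+0.0418i)·(-0.1331-0.2158i)  (+0.0306-0.2802i)·(-0.1788+0.3204i)  (+0.3253+0.0489i)·(+0.0097+0.0000i)  (+0.1058-0.5516i)·(+0.1788+0.3204i)  (-0.3367-0.0789i)·(-0.1331+0.2158i)
Y_2^1(R⁻¹ n̂) = +0.272355-0.204347i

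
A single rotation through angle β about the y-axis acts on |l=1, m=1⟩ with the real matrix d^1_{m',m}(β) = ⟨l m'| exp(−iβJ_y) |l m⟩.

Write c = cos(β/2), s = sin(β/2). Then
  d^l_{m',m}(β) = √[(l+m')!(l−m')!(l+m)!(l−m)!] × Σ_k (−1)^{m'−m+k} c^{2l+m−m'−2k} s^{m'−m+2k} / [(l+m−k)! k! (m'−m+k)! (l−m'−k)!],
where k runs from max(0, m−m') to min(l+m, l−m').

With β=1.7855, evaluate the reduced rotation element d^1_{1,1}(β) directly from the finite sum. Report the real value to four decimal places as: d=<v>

d^1_{1,1}(β=1.7855) via Wigner's sum:
With c≡cos(β/2)=0.627273 and s≡sin(β/2)=0.778800, N=[2·1·2·1]^{1/2}=2.000000
k∈{0} keeps every argument non-negative
  k=0: (−1)^0·2.0000/(2)·0.6273^2·0.7788^0 = +0.393471
d^1_{1,1}(1.7855) = +0.393471

d=0.3935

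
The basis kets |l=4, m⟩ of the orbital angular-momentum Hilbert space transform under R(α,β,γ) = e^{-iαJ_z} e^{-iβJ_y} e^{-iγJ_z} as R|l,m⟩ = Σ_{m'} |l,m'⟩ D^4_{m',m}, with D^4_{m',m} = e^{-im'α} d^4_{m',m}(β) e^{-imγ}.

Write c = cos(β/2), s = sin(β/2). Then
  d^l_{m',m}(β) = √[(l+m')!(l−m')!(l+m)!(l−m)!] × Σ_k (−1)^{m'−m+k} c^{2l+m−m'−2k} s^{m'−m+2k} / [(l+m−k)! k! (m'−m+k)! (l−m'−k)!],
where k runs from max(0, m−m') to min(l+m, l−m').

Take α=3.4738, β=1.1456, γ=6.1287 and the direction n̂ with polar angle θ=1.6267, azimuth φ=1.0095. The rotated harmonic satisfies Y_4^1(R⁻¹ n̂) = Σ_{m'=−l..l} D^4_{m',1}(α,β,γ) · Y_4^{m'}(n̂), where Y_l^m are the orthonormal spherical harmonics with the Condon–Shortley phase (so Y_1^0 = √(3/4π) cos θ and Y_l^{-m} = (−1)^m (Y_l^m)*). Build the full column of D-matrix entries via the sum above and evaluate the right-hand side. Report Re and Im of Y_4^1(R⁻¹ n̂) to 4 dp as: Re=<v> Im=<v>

Need the full column D^4_{m',1} for m'=−4..4 at α=3.4738, β=1.1456, γ=6.1287.
cos(β/2)=0.840387, sin(β/2)=0.541987
d^4_{-4,1}: single k=5 term ⇒ +0.207719;  D = +0.018148+0.206925i
d^4_{-3,1}: k∈[4..5] ⇒ +0.569367 -0.142090 = +0.427277;  D = -0.174105-0.390196i
d^4_{-2,1}: k∈[3..5] ⇒ +0.943796 -0.588829 +0.048982 = +0.403949;  D = +0.275907+0.295042i
d^4_{-1,1}: k∈[2..5] ⇒ +1.034792 -1.291202 +0.268525 -0.007446 = +0.004669;  D = -0.004127-0.002184i
d^4_{0,1}: k∈[1..4] ⇒ +0.717560 -1.790727 +0.744816 -0.051632 = -0.379982;  D = -0.375457-0.058468i
d^4_{1,1}: k∈[0..3] ⇒ +0.248790 -1.552188 +1.291202 -0.179016 = -0.191212;  D = +0.188201-0.033804i
d^4_{2,1}: k∈[0..2] ⇒ -0.680737 +1.415694 -0.392553 = +0.342404;  D = +0.298843-0.167133i
d^4_{3,1}: k∈[0..1] ⇒ +0.821341 -0.569367 = +0.251974;  D = -0.167782+0.187990i
d^4_{4,1}: single k=0 term ⇒ -0.499410;  D = -0.192846+0.460674i
Y_4^{m'}(θ=1.6267,φ=1.0095) and Σ D·Y over m':
  (+0.0181+0.2069i)·(-0.2746+0.3435i)  (-0.1741-0.3902i)·(+0.0692+0.0079i)  (+0.2759+0.2950i)·(+0.1414+0.2940i)  (-0.0041-0.0022i)·(+0.0418-0.0665i)  (-0.3755-0.0585i)·(+0.3075+0.0000i)  (+0.1882-0.0338i)·(-0.0418-0.0665i)  (+0.2988-0.1671i)·(+0.1414-0.2940i)  (-0.1678+0.1880i)·(-0.0692+0.0079i)  (-0.1928+0.4607i)·(-0.2746-0.3435i)
Y_4^1(R⁻¹ n̂) = -0.044225-0.171089i

Re=-0.0442 Im=-0.1711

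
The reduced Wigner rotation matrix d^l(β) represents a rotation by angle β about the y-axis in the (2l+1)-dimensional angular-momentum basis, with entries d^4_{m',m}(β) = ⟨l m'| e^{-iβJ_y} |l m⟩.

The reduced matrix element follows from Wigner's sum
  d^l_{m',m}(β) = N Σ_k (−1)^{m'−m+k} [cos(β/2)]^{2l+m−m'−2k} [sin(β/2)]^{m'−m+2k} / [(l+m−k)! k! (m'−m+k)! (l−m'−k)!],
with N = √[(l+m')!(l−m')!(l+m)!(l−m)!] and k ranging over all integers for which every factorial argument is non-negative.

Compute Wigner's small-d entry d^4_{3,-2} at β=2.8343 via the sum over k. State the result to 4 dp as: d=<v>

d^4_{3,-2}(β=2.8343) via Wigner's sum:
With c≡cos(β/2)=0.153043 and s≡sin(β/2)=0.988220, N=[5040·1·2·720]^{1/2}=2693.993318
The bounds max(0,m−m')=0 and min(l+m,l−m')=1 give 2 terms
  k=0: (−1)^5·2693.9933/(240)·0.1530^3·0.9882^5 = -0.037922
  k=1: (−1)^6·2693.9933/(720)·0.1530^1·0.9882^7 = +0.527048
d^4_{3,-2}(2.8343) = -0.037922 +0.527048 = +0.489126

d=0.4891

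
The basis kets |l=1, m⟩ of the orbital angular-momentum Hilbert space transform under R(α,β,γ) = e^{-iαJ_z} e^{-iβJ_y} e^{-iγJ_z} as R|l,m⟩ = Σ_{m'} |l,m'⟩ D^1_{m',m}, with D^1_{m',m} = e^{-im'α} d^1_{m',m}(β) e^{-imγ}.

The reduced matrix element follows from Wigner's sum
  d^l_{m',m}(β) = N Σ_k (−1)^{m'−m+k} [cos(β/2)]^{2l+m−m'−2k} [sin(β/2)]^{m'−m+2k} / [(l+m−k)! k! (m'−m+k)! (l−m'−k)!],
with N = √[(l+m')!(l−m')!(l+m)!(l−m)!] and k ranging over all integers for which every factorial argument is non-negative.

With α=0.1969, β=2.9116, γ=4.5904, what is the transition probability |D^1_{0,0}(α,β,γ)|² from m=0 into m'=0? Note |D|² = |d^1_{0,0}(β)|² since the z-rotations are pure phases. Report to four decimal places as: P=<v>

P=0.9480

Split into d^1_{0,0}(β=2.9116) × two z-phases.
c=cos(2.9116/2)=0.114743, s=sin(2.9116/2)=0.993395; N=√[1·1·1·1]=1.000000
The bounds max(0,m−m')=0 and min(l+m,l−m')=1 give 2 terms
  k=0: (−1)^0·1.0000/(1)·0.1147^2·0.9934^0 = +0.013166
  k=1: (−1)^1·1.0000/(1)·0.1147^0·0.9934^2 = -0.986834
d^1_{0,0}(2.9116) = +0.013166 -0.986834 = -0.973668
|D^1_{0,0}|² = |d^1_{0,0}(β)|² = (-0.973668)² = 0.948030 (the z-rotation phases have unit modulus)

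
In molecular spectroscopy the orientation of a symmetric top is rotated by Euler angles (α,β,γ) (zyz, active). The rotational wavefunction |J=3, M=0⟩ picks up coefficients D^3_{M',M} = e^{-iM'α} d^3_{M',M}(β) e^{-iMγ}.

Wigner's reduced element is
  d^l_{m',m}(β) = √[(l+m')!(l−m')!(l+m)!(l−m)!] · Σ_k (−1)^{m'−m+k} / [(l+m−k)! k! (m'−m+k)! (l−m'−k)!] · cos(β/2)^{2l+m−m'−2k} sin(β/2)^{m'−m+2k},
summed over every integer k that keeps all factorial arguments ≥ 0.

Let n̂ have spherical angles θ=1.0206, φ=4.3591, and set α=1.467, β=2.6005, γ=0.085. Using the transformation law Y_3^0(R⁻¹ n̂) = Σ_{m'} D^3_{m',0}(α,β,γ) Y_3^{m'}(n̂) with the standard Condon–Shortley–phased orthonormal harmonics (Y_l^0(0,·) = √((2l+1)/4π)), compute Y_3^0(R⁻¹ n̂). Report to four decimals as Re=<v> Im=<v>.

Need the full column D^3_{m',0} for m'=−3..3 at α=1.467, β=2.6005, γ=0.085.
cos(β/2)=0.267258, sin(β/2)=0.963625
d^3_{-3,0}: single k=3 term ⇒ +0.076389;  D = -0.023404-0.072715i
d^3_{-2,0}: k∈[2..3] ⇒ +0.025948 -0.337329 = -0.311382;  D = +0.304696-0.064177i
d^3_{-1,0}: k∈[1..3] ⇒ +0.004551 -0.177512 +0.769240 = +0.596279;  D = +0.061780+0.593070i
d^3_{0,0}: k∈[0..3] ⇒ +0.000364 -0.042636 +0.554289 -0.800661 = -0.288644;  D = -0.288644+0.000000i
d^3_{1,0}: k∈[0..2] ⇒ -0.004551 +0.177512 -0.769240 = -0.596279;  D = -0.061780+0.593070i
d^3_{2,0}: k∈[0..1] ⇒ +0.025948 -0.337329 = -0.311382;  D = +0.304696+0.064177i
d^3_{3,0}: single k=0 term ⇒ -0.076389;  D = +0.023404-0.072715i
Y_3^{m'}(θ=1.0206,φ=4.3591) and Σ D·Y over m':
  (-0.0234-0.0727i)·(+0.2254-0.1264i)  (+0.3047-0.0642i)·(-0.2953-0.2521i)  (+0.0618+0.5931i)·(-0.0350+0.0948i)  (-0.2886+0.0000i)·(-0.3186+0.0000i)  (-0.0618+0.5931i)·(+0.0350+0.0948i)  (+0.3047+0.0642i)·(-0.2953+0.2521i)  (+0.0234-0.0727i)·(-0.2254-0.1264i)
Y_3^0(R⁻¹ n̂) = -0.266073+0.000000i

Re=-0.2661 Im=0.0000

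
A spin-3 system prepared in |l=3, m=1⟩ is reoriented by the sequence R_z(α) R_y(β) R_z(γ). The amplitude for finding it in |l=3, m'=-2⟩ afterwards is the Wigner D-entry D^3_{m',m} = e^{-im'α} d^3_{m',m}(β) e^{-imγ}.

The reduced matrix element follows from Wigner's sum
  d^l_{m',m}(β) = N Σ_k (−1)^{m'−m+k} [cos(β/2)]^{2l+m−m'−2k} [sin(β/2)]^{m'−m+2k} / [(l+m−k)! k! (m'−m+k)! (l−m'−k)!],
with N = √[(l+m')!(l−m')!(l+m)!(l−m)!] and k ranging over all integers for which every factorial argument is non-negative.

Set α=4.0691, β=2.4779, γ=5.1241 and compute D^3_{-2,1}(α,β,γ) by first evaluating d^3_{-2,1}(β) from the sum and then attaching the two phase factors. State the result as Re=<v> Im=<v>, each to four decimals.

Split into d^3_{-2,1}(β=2.4779) × two z-phases.
Half-angle: c=0.325789, s=0.945442. N=√(1·120·24·2)=75.894664
k∈{3,4} keeps every argument non-negative
  k=3: (−1)^0·75.8947/(12)·0.3258^3·0.9454^3 = +0.184818
  k=4: (−1)^1·75.8947/(24)·0.3258^1·0.9454^5 = -0.778237
d^3_{-2,1}(2.4779) = +0.184818 -0.778237 = -0.593419
Phases: e^{-i·(-2)·4.0691}=-0.280407+0.959881i, e^{-i·(1)·5.1241}=+0.400178+0.916437i ⇒ D=+0.588603-0.075452i

Re=0.5886 Im=-0.0755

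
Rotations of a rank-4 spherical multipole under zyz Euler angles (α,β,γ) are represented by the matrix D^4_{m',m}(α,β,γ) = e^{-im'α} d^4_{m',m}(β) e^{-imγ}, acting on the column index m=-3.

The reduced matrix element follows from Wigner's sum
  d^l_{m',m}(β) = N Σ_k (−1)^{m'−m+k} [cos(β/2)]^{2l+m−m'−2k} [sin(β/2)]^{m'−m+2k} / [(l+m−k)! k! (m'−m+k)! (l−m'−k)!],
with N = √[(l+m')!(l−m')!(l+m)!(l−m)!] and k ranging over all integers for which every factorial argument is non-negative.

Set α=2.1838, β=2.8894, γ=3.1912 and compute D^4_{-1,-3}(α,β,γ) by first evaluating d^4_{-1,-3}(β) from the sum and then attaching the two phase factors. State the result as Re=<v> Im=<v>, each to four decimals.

Re=-0.0022 Im=0.0023

Split into d^4_{-1,-3}(β=2.8894) × two z-phases.
c=cos(2.8894/2)=0.125762, s=sin(2.8894/2)=0.992060; N=√[6·120·1·5040]=1904.940944
k∈{0,1} keeps every argument non-negative
  k=0: (−1)^2·1904.9409/(240)·0.1258^6·0.9921^2 = +0.000031
  k=1: (−1)^3·1904.9409/(144)·0.1258^4·0.9921^4 = -0.003205
d^4_{-1,-3}(2.8894) = +0.000031 -0.003205 = -0.003174
Phases: e^{-i·(-1)·2.1838}=-0.575327+0.817924i, e^{-i·(-3)·3.1912}=-0.988946-0.148273i ⇒ D=-0.002191+0.002297i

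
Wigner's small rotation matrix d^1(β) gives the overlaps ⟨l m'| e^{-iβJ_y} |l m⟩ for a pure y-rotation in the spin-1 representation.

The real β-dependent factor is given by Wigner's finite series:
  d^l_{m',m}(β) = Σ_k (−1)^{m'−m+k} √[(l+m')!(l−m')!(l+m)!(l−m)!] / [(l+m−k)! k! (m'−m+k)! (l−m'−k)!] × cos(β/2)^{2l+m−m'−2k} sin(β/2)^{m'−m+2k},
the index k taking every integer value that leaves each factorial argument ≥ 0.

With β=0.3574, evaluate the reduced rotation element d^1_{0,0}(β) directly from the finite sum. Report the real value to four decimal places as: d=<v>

d^1_{0,0}(β=0.3574) via Wigner's sum:
With c≡cos(β/2)=0.984076 and s≡sin(β/2)=0.177750, N=[1·1·1·1]^{1/2}=1.000000
The bounds max(0,m−m')=0 and min(l+m,l−m')=1 give 2 terms
  k=0: (−1)^0·1.0000/(1)·0.9841^2·0.1778^0 = +0.968405
  k=1: (−1)^1·1.0000/(1)·0.9841^0·0.1778^2 = -0.031595
d^1_{0,0}(0.3574) = +0.968405 -0.031595 = +0.936810

d=0.9368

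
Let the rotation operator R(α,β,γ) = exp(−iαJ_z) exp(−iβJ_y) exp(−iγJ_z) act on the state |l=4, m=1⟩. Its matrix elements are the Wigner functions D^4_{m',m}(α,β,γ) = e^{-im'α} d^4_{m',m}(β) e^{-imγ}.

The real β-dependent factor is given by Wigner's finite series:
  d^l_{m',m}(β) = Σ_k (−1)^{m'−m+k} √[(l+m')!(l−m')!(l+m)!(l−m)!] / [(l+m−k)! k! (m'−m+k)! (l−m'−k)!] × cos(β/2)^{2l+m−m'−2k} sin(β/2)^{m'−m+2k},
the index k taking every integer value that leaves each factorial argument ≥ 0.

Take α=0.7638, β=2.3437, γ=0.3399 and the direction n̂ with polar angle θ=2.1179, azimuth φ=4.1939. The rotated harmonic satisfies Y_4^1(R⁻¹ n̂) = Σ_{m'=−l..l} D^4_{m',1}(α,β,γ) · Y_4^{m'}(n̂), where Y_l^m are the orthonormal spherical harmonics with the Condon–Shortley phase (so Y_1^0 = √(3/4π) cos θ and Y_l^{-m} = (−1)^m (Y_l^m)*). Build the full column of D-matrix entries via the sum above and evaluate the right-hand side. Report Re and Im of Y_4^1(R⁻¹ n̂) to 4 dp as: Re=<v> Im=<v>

Need the full column D^4_{m',1} for m'=−4..4 at α=0.7638, β=2.3437, γ=0.3399.
cos(β/2)=0.388448, sin(β/2)=0.921471
d^4_{-4,1}: single k=5 term ⇒ +0.291407;  D = -0.265327+0.120496i
d^4_{-3,1}: k∈[4..5] ⇒ +0.217158 -0.733204 = -0.516046;  D = +0.191749-0.479099i
d^4_{-2,1}: k∈[3..5] ⇒ +0.097864 -0.826060 +0.929693 = +0.201497;  D = +0.075319+0.186891i
d^4_{-1,1}: k∈[2..5] ⇒ +0.029171 -0.492467 +1.385625 -0.519820 = +0.402509;  D = +0.366884+0.165560i
d^4_{0,1}: k∈[1..4] ⇒ +0.005500 -0.185684 +1.044892 -0.979983 = -0.115275;  D = -0.108679+0.038432i
d^4_{1,1}: k∈[0..3] ⇒ +0.000518 -0.043757 +0.492467 -0.923750 = -0.474521;  D = -0.213675+0.423690i
d^4_{2,1}: k∈[0..2] ⇒ -0.005217 +0.146796 -0.550707 = -0.409128;  D = +0.119617+0.391252i
d^4_{3,1}: k∈[0..1] ⇒ +0.023154 -0.217158 = -0.194004;  D = +0.169288+0.094758i
d^4_{4,1}: single k=0 term ⇒ -0.051785;  D = +0.050130-0.012988i
Y_4^{m'}(θ=2.1179,φ=4.1939) and Σ D·Y over m':
  (-0.2653+0.1205i)·(-0.1135+0.2062i)  (+0.1917-0.4791i)·(-0.4056+0.0062i)  (+0.0753+0.1869i)·(-0.1110-0.1879i)  (+0.3669+0.1656i)·(-0.1152+0.2018i)  (-0.1087+0.0384i)·(-0.2703+0.0000i)  (-0.2137+0.4237i)·(+0.1152+0.2018i)  (+0.1196+0.3913i)·(-0.1110+0.1879i)  (+0.1693+0.0948i)·(+0.4056+0.0062i)  (+0.0501-0.0130i)·(-0.1135-0.2062i)
Y_4^1(R⁻¹ n̂) = -0.226273+0.152099i

Re=-0.2263 Im=0.1521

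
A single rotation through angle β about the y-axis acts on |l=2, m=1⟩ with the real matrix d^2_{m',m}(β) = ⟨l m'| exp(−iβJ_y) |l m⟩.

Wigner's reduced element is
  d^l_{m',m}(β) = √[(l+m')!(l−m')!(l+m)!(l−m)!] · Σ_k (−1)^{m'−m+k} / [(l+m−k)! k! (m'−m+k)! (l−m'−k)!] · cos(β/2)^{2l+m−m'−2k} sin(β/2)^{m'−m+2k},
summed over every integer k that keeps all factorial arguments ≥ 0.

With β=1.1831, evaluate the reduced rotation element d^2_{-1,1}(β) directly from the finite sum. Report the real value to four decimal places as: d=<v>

d=0.5461

d^2_{-1,1}(β=1.1831) via Wigner's sum:
With c≡cos(β/2)=0.830077 and s≡sin(β/2)=0.557648, N=[1·6·6·1]^{1/2}=6.000000
k: max(0,(1)−(-1))=2 … min(2+(1),2−(-1))=3
  k=2: (−1)^0·6.0000/(2)·0.8301^2·0.5576^2 = +0.642805
  k=3: (−1)^1·6.0000/(6)·0.8301^0·0.5576^4 = -0.096703
d^2_{-1,1}(1.1831) = +0.642805 -0.096703 = +0.546101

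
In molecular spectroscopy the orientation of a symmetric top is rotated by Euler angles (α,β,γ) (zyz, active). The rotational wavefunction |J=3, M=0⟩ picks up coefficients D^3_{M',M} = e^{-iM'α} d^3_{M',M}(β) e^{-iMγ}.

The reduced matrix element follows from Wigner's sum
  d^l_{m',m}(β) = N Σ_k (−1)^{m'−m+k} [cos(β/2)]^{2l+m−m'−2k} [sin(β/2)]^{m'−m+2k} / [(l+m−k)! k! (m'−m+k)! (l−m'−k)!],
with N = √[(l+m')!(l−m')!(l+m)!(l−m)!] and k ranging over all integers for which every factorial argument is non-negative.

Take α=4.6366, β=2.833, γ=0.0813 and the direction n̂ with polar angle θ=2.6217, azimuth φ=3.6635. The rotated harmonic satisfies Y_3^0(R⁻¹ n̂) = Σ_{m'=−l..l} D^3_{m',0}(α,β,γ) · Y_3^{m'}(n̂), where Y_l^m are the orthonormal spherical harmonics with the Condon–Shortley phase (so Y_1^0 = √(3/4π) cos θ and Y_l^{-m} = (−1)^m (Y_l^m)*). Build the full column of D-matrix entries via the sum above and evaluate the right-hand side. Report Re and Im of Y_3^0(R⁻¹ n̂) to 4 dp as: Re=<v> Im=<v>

Re=0.3936 Im=0.0000

Need the full column D^3_{m',0} for m'=−3..3 at α=4.6366, β=2.833, γ=0.0813.
cos(β/2)=0.153685, sin(β/2)=0.988120
d^3_{-3,0}: single k=3 term ⇒ +0.015662;  D = +0.003530+0.015259i
d^3_{-2,0}: k∈[2..3] ⇒ +0.002983 -0.123328 = -0.120345;  D = +0.118965-0.018172i
d^3_{-1,0}: k∈[1..3] ⇒ +0.000293 -0.036394 +0.501499 = +0.465398;  D = -0.035238-0.464062i
d^3_{0,0}: k∈[0..3] ⇒ +0.000013 -0.004902 +0.202648 -0.930803 = -0.733044;  D = -0.733044+0.000000i
d^3_{1,0}: k∈[0..2] ⇒ -0.000293 +0.036394 -0.501499 = -0.465398;  D = +0.035238-0.464062i
d^3_{2,0}: k∈[0..1] ⇒ +0.002983 -0.123328 = -0.120345;  D = +0.118965+0.018172i
d^3_{3,0}: single k=0 term ⇒ -0.015662;  D = -0.003530+0.015259i
Y_3^{m'}(θ=2.6217,φ=3.6635) and Σ D·Y over m':
  (+0.0035+0.0153i)·(-0.0003+0.0512i)  (+0.1190-0.0182i)·(-0.1101+0.1892i)  (-0.0352-0.4641i)·(-0.3850+0.2214i)  (-0.7330+0.0000i)·(-0.2481+0.0000i)  (+0.0352-0.4641i)·(+0.3850+0.2214i)  (+0.1190+0.0182i)·(-0.1101-0.1892i)  (-0.0035+0.0153i)·(+0.0003+0.0512i)
Y_3^0(R⁻¹ n̂) = +0.393591+0.000000i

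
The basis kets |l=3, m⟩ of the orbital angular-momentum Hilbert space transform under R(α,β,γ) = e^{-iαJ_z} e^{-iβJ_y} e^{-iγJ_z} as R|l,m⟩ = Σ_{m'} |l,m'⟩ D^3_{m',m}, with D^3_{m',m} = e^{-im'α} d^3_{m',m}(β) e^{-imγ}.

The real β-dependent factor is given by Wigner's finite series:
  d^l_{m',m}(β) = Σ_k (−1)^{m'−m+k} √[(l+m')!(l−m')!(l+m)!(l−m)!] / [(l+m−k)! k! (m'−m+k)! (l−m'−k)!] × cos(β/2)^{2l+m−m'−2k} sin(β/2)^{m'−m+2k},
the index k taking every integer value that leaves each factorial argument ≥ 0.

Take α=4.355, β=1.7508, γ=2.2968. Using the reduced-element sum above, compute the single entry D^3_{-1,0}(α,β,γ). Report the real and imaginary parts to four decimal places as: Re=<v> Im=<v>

Re=0.1251 Im=0.3351

Split into d^3_{-1,0}(β=1.7508) × two z-phases.
Half-angle: c=0.640690, s=0.767800. N=√(2·24·6·6)=41.569219
k: max(0,(0)−(-1))=1 … min(3+(0),3−(-1))=3
  k=1: (−1)^0·41.5692/(12)·0.6407^5·0.7678^1 = +0.287129
  k=2: (−1)^1·41.5692/(4)·0.6407^3·0.7678^3 = -1.237084
  k=3: (−1)^2·41.5692/(12)·0.6407^1·0.7678^5 = +0.592214
d^3_{-1,0}(1.7508) = +0.287129 -1.237084 +0.592214 = -0.357741
Phases: e^{-i·(-1)·4.355}=-0.349829-0.936813i, e^{-i·(0)·2.2968}=+1.000000+0.000000i ⇒ D=+0.125148+0.335137i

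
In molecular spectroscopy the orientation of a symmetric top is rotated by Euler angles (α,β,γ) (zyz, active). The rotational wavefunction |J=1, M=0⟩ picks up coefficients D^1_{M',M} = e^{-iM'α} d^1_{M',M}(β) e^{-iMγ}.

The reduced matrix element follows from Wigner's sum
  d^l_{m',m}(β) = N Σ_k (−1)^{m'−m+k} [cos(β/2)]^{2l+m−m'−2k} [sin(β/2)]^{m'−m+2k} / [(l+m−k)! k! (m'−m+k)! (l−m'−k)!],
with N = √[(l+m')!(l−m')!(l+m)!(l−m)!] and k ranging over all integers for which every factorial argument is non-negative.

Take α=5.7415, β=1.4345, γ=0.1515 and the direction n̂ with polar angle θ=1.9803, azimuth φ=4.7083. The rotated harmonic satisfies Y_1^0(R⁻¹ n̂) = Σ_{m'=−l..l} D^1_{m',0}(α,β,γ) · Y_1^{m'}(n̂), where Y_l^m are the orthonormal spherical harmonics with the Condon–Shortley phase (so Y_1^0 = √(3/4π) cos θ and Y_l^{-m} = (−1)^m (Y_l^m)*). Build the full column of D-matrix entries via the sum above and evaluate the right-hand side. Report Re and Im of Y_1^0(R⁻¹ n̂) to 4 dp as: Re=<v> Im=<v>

Need the full column D^1_{m',0} for m'=−1..1 at α=5.7415, β=1.4345, γ=0.1515.
cos(β/2)=0.753616, sin(β/2)=0.657315
d^1_{-1,0}: single k=1 term ⇒ +0.700549;  D = +0.600259-0.361190i
d^1_{0,0}: k∈[0..1] ⇒ +0.567937 -0.432063 = +0.135875;  D = +0.135875+0.000000i
d^1_{1,0}: single k=0 term ⇒ -0.700549;  D = -0.600259-0.361190i
Y_1^{m'}(θ=1.9803,φ=4.7083) and Σ D·Y over m':
  (+0.6003-0.3612i)·(-0.0013+0.3169i)  (+0.1359+0.0000i)·(-0.1945+0.0000i)  (-0.6003-0.3612i)·(+0.0013+0.3169i)
Y_1^0(R⁻¹ n̂) = +0.200952+0.000000i

Re=0.2010 Im=0.0000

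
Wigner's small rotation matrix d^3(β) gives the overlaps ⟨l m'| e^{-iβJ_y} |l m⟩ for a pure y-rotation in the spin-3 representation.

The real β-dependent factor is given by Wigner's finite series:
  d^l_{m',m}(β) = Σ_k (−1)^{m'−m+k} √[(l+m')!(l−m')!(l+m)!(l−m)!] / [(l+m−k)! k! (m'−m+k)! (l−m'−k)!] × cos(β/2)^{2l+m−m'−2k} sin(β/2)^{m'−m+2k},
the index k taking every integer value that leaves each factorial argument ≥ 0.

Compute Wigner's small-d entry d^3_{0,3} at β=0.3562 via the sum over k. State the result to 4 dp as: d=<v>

d^3_{0,3}(β=0.3562) via Wigner's sum:
Half-angle: c=0.984182, s=0.177160. N=√(6·6·720·1)=160.996894
The bounds max(0,m−m')=3 and min(l+m,l−m')=3 give 1 term
  k=3: (−1)^0·160.9969/(36)·0.9842^3·0.1772^3 = +0.023705
d^3_{0,3}(0.3562) = +0.023705

d=0.0237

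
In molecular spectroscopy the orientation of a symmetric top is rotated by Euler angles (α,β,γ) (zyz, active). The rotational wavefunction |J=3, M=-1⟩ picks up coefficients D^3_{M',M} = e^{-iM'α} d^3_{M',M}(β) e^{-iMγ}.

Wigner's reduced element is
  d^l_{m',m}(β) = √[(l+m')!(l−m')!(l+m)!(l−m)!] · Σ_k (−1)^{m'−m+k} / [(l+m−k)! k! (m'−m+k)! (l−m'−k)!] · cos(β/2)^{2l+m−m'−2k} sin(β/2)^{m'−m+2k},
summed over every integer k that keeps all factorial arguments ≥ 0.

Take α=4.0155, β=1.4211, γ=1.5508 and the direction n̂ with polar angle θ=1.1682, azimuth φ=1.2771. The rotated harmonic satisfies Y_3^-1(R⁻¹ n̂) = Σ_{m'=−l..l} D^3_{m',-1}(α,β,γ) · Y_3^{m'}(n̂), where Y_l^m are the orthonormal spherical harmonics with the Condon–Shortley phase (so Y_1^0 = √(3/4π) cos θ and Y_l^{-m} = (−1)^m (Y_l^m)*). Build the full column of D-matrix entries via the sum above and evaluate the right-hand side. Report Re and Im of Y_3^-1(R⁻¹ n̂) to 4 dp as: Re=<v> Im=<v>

Re=-0.2434 Im=-0.3321

Need the full column D^3_{m',-1} for m'=−3..3 at α=4.0155, β=1.4211, γ=1.5508.
cos(β/2)=0.758003, sin(β/2)=0.652251
d^3_{-3,-1}: single k=2 term ⇒ +0.543950;  D = +0.279602+0.466588i
d^3_{-2,-1}: k∈[1..2] ⇒ +0.516143 -0.764341 = -0.248198;  D = +0.245144+0.038813i
d^3_{-1,-1}: k∈[0..2] ⇒ +0.189682 -1.123579 +0.623953 = -0.309944;  D = -0.233653+0.203645i
d^3_{0,-1}: k∈[0..2] ⇒ -0.565406 +1.255940 -0.309981 = +0.380553;  D = +0.007609+0.380477i
d^3_{1,-1}: k∈[0..2] ⇒ +0.842684 -0.831937 +0.076999 = +0.087746;  D = -0.068400-0.054962i
d^3_{2,-1}: k∈[0..1] ⇒ -0.764341 +0.282972 = -0.481368;  D = -0.472056+0.094224i
d^3_{3,-1}: single k=0 term ⇒ +0.402760;  D = -0.193049+0.353479i
Y_3^{m'}(θ=1.1682,φ=1.2771) and Σ D·Y over m':
  (+0.2796+0.4666i)·(-0.2507+0.2068i)  (+0.2451+0.0388i)·(-0.2821-0.1878i)  (-0.2337+0.2036i)·(-0.0200+0.0662i)  (+0.0076+0.3805i)·(-0.3264+0.0000i)  (-0.0684-0.0550i)·(+0.0200+0.0662i)  (-0.4721+0.0942i)·(-0.2821+0.1878i)  (-0.1930+0.3535i)·(+0.2507+0.2068i)
Y_3^-1(R⁻¹ n̂) = -0.243437-0.332062i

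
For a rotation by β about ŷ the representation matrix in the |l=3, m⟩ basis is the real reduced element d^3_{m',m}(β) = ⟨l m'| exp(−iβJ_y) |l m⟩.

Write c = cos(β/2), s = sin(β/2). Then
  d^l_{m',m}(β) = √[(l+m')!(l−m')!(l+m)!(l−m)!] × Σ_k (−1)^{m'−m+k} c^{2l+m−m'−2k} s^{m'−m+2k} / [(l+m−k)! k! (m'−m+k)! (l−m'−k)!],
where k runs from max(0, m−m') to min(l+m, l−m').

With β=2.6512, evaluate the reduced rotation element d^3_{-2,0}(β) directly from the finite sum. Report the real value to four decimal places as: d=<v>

d^3_{-2,0}(β=2.6512) via Wigner's sum:
Half-angle: c=0.242747, s=0.970090. N=√(1·120·6·6)=65.726707
k∈{2,3} keeps every argument non-negative
  k=2: (−1)^0·65.7267/(12)·0.2427^4·0.9701^2 = +0.017898
  k=3: (−1)^1·65.7267/(12)·0.2427^2·0.9701^4 = -0.285835
d^3_{-2,0}(2.6512) = +0.017898 -0.285835 = -0.267937

d=-0.2679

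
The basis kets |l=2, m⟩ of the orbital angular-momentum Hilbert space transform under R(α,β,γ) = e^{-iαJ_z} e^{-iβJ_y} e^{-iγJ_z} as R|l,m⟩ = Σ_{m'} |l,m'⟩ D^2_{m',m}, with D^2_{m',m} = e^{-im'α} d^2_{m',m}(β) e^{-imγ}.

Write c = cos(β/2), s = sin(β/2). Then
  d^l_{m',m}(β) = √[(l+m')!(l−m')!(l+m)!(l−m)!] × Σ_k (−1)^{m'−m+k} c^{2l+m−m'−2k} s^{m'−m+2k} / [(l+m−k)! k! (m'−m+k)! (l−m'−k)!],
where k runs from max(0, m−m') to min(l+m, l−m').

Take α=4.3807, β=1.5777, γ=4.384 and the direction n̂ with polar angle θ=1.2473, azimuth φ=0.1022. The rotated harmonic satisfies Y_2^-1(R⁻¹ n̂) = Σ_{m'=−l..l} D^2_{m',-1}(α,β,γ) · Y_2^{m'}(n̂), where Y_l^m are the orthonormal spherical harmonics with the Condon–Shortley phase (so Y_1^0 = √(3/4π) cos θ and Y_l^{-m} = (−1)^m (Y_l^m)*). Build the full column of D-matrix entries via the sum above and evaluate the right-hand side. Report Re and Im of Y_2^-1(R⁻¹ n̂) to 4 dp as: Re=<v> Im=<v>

Re=0.2207 Im=-0.1783

Need the full column D^2_{m',-1} for m'=−2..2 at α=4.3807, β=1.5777, γ=4.384.
cos(β/2)=0.704662, sin(β/2)=0.709543
d^2_{-2,-1}: single k=1 term ⇒ +0.496536;  D = +0.415598+0.271711i
d^2_{-1,-1}: k∈[0..1] ⇒ +0.246560 -0.749964 = -0.503404;  D = +0.397661-0.308677i
d^2_{0,-1}: k∈[0..1] ⇒ -0.608130 +0.616585 = +0.008455;  D = -0.002727-0.008003i
d^2_{1,-1}: k∈[0..1] ⇒ +0.749964 -0.253464 = +0.496501;  D = +0.496498+0.001638i
d^2_{2,-1}: single k=0 term ⇒ -0.503440;  D = +0.165510-0.475456i
Y_2^{m'}(θ=1.2473,φ=0.1022) and Σ D·Y over m':
  (+0.4156+0.2717i)·(+0.3400-0.0705i)  (+0.3977-0.3087i)·(+0.2316-0.0238i)  (-0.0027-0.0080i)·(-0.2198+0.0000i)  (+0.4965+0.0016i)·(-0.2316-0.0238i)  (+0.1655-0.4755i)·(+0.3400+0.0705i)
Y_2^-1(R⁻¹ n̂) = +0.220659-0.178262i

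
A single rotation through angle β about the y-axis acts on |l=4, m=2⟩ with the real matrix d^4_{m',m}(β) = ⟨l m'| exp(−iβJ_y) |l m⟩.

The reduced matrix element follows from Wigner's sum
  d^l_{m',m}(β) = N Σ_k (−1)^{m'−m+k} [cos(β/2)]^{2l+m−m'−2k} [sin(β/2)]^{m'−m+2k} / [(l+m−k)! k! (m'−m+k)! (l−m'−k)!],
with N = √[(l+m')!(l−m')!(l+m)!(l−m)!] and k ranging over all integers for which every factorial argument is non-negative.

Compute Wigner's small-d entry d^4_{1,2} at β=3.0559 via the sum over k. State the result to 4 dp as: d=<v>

d^4_{1,2}(β=3.0559) via Wigner's sum:
With c≡cos(β/2)=0.042833 and s≡sin(β/2)=0.999082, N=[120·6·720·2]^{1/2}=1018.233765
k: max(0,(2)−(1))=1 … min(4+(2),4−(1))=3
  k=1: (−1)^0·1018.2338/(240)·0.0428^7·0.9991^1 = +0.000000
  k=2: (−1)^1·1018.2338/(48)·0.0428^5·0.9991^3 = -0.000003
  k=3: (−1)^2·1018.2338/(72)·0.0428^3·0.9991^5 = +0.001106
d^4_{1,2}(3.0559) = +0.000000 -0.000003 +0.001106 = +0.001103

d=0.0011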